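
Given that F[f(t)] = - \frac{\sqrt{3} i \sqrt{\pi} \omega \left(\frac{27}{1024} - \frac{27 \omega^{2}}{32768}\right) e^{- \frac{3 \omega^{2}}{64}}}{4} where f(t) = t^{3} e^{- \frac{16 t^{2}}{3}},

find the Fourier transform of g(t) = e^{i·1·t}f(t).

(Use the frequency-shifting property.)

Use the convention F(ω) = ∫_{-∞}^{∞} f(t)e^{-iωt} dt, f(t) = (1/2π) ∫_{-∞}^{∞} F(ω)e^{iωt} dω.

F[g](ω) = \frac{27 \sqrt{3} i \sqrt{\pi} \left(\omega - 1\right) \left(\left(\omega - 1\right)^{2} - 32\right) e^{- \frac{3 \left(\omega - 1\right)^{2}}{64}}}{131072}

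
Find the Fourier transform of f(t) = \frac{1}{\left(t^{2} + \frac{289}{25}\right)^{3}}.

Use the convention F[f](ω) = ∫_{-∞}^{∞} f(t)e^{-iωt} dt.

F(ω) = \frac{125 \pi \left(289 \omega^{2} + 255 \left|{\omega}\right| + 75\right) e^{- \frac{17 \left|{\omega}\right|}{5}}}{11358856}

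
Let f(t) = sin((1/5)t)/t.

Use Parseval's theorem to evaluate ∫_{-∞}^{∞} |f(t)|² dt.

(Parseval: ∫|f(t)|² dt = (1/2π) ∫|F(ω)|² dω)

∫|f(t)|² dt = \frac{\pi}{5}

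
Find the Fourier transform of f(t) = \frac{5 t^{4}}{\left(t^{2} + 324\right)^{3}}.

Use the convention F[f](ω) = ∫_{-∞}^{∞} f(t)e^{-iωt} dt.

F(ω) = \frac{5 \pi \left(108 \omega^{2} - 30 \left|{\omega}\right| + 1\right) e^{- 18 \left|{\omega}\right|}}{48}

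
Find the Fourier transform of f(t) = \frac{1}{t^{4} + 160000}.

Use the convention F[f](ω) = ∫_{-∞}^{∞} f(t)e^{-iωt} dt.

F(ω) = \frac{\pi e^{- 10 \sqrt{2} \left|{\omega}\right|} \sin{\left(10 \sqrt{2} \left|{\omega}\right| + \frac{\pi}{4} \right)}}{8000}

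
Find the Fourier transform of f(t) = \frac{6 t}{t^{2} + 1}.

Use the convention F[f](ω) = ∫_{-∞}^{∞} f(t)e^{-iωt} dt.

F(ω) = - 6 i \pi e^{- \left|{\omega}\right|} \operatorname{sign}{\left(\omega \right)}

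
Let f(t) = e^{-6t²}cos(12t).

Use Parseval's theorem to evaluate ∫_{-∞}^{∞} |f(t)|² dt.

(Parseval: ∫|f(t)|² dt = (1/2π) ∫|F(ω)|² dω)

∫|f(t)|² dt = \frac{\sqrt{3} \sqrt{\pi} \left(1 + e^{12}\right)}{12 e^{12}}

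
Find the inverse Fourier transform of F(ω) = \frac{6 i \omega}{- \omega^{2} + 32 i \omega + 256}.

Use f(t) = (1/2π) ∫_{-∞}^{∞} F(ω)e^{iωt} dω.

f(t) = 6 \left(1 - 16 t\right) e^{- 16 t} u\left(t\right)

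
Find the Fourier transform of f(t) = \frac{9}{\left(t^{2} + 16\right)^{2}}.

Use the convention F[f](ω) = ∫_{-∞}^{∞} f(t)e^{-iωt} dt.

F(ω) = \frac{9 \pi \left(4 \left|{\omega}\right| + 1\right) e^{- 4 \left|{\omega}\right|}}{128}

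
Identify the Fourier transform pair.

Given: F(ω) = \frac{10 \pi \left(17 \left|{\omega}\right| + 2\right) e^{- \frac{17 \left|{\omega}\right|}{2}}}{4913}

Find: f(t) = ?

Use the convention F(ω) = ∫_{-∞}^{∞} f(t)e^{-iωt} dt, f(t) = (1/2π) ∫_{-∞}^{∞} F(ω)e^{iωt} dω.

f(t) = \frac{5}{\left(t^{2} + \frac{289}{4}\right)^{2}}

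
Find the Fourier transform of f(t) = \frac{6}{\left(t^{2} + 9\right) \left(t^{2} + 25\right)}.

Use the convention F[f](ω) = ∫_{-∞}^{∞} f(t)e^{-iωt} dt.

F(ω) = \frac{\pi \left(5 e^{2 \left|{\omega}\right|} - 3\right) e^{- 5 \left|{\omega}\right|}}{40}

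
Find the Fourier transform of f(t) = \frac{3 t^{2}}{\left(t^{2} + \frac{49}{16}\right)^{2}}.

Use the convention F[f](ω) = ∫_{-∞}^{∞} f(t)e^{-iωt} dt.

F(ω) = \frac{3 \pi \left(4 - 7 \left|{\omega}\right|\right) e^{- \frac{7 \left|{\omega}\right|}{4}}}{14}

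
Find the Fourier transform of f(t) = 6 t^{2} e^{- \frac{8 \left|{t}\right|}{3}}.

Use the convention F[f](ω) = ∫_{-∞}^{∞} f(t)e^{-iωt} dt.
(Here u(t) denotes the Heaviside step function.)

F(ω) = \frac{5184 \left(64 - 27 \omega^{2}\right)}{\left(9 \omega^{2} + 64\right)^{3}}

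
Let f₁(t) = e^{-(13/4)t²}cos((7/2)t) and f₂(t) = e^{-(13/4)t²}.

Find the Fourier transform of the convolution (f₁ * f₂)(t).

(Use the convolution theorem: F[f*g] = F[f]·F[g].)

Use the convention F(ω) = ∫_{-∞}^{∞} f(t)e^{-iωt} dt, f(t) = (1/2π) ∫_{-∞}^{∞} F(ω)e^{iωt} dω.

F[f₁*f₂](ω) = \frac{2 \pi \left(e^{\frac{14 \omega}{13}} + 1\right) e^{- \frac{2 \omega^{2}}{13} - \frac{7 \omega}{13} - \frac{49}{52}}}{13}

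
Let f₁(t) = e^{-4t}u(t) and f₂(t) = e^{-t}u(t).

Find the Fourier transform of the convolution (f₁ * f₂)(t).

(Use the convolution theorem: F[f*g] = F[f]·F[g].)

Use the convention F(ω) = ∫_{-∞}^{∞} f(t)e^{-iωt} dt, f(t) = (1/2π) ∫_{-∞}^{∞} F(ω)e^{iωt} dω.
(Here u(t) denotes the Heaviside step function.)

F[f₁*f₂](ω) = \frac{1}{\left(i \omega + 1\right) \left(i \omega + 4\right)}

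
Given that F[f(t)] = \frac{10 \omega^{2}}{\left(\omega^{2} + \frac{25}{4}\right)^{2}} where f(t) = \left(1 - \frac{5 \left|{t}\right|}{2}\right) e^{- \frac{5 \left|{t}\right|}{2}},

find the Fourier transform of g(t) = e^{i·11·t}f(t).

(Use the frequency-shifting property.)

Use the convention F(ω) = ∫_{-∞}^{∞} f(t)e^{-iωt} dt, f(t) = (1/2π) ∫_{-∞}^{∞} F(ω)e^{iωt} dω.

F[g](ω) = \frac{160 \left(\omega - 11\right)^{2}}{\left(4 \left(\omega - 11\right)^{2} + 25\right)^{2}}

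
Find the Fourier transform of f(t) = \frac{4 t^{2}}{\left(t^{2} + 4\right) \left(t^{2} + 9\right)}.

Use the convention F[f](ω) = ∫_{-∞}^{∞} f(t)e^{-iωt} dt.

F(ω) = \frac{4 \pi \left(3 - 2 e^{\left|{\omega}\right|}\right) e^{- 3 \left|{\omega}\right|}}{5}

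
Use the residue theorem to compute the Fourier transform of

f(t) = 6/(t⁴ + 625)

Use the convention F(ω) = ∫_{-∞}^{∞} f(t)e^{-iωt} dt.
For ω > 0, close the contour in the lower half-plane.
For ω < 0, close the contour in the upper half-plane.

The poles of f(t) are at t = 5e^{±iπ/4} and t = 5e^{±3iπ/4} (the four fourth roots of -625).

Let g(z) = f(z)e^{-iωz}; for large |z| the factor e^{-iωz} decays in the lower half-plane when ω > 0 and in the upper half-plane when ω < 0.

Case ω > 0 (lower half-plane, clockwise contour ⇒ F(ω) = -2πi·ΣRes):
  Res_{z = - \frac{5 \sqrt{2}}{2} - \frac{5 \sqrt{2} i}{2}} g(z) = \frac{3 \sqrt{2} i \left(1 - i\right) e^{\frac{5 \sqrt{2} \omega \left(-1 + i\right)}{2}}}{500}
  Res_{z = \frac{5 \sqrt{2}}{2} - \frac{5 \sqrt{2} i}{2}} g(z) = \frac{3 \sqrt{2} i \left(1 + i\right) e^{- \frac{5 \sqrt{2} \omega \left(1 + i\right)}{2}}}{500}
  F(ω) = -2πi·ΣRes = \frac{3 \sqrt{2} \pi \left(1 - i\right) \left(e^{5 \sqrt{2} i \omega} + i\right) e^{- \frac{5 \sqrt{2} \omega \left(1 + i\right)}{2}}}{250} = \frac{6 \pi e^{- \frac{5 \sqrt{2} \omega}{2}} \sin{\left(\frac{5 \sqrt{2} \omega}{2} + \frac{\pi}{4} \right)}}{125}

Case ω < 0 (upper half-plane, counterclockwise contour ⇒ F(ω) = +2πi·ΣRes):
  Res_{z = \frac{5 \sqrt{2}}{2} + \frac{5 \sqrt{2} i}{2}} g(z) = \frac{3 \sqrt{2} i \left(-1 + i\right) e^{\frac{5 \sqrt{2} \omega \left(1 - i\right)}{2}}}{500}
  Res_{z = - \frac{5 \sqrt{2}}{2} + \frac{5 \sqrt{2} i}{2}} g(z) = \frac{3 \sqrt{2} \left(1 - i\right) e^{\frac{5 \sqrt{2} \omega \left(1 + i\right)}{2}}}{500}
  F(ω) = 2πi·ΣRes = - \frac{3 \sqrt{2} i \pi \left(i \left(1 - i\right) e^{\frac{5 \sqrt{2} \omega \left(1 - i\right)}{2}} - \left(1 - i\right) e^{\frac{5 \sqrt{2} \omega \left(1 + i\right)}{2}}\right)}{250} = \frac{6 \pi e^{\frac{5 \sqrt{2} \omega}{2}} \cos{\left(\frac{5 \sqrt{2} \omega}{2} + \frac{\pi}{4} \right)}}{125}

Both cases combine into a single formula in |ω|:

F(ω) = \frac{6 \pi e^{- \frac{5 \sqrt{2} \left|{\omega}\right|}{2}} \sin{\left(\frac{5 \sqrt{2} \left|{\omega}\right|}{2} + \frac{\pi}{4} \right)}}{125}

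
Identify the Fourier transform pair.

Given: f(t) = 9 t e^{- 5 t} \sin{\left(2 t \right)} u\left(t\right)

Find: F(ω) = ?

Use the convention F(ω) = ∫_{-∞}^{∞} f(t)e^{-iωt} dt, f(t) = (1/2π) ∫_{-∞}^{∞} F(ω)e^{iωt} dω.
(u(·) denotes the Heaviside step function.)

F(ω) = \frac{36 \left(i \omega + 5\right)}{\left(\left(i \omega + 5\right)^{2} + 4\right)^{2}}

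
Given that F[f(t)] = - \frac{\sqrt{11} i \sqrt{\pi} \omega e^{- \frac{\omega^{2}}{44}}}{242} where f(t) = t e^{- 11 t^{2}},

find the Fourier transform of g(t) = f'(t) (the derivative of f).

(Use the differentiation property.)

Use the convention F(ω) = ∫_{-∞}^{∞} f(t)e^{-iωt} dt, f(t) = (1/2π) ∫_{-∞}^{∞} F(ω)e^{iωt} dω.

F[g](ω) = \frac{\sqrt{11} \sqrt{\pi} \omega^{2} e^{- \frac{\omega^{2}}{44}}}{242}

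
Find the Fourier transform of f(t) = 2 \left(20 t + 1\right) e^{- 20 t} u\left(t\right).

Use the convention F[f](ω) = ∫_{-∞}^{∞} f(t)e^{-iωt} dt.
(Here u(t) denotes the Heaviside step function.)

F(ω) = \frac{2 \left(- i \omega - 40\right)}{\omega^{2} - 40 i \omega - 400}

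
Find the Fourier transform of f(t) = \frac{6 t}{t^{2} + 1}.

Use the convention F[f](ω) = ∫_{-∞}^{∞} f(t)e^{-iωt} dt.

F(ω) = - 6 i \pi e^{- \left|{\omega}\right|} \operatorname{sign}{\left(\omega \right)}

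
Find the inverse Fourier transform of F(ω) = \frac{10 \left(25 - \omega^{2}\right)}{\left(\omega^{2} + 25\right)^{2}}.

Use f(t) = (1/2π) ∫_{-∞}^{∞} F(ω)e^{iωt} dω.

f(t) = 5 e^{- 5 \left|{t}\right|} \left|{t}\right|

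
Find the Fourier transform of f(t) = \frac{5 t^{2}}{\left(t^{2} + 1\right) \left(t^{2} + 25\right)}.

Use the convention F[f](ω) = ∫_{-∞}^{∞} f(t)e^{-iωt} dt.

F(ω) = \frac{5 \pi \left(5 - e^{4 \left|{\omega}\right|}\right) e^{- 5 \left|{\omega}\right|}}{24}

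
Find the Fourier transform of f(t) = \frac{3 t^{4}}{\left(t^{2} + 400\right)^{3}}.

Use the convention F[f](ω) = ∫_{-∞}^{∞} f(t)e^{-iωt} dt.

F(ω) = \frac{3 \pi \left(400 \omega^{2} - 100 \left|{\omega}\right| + 3\right) e^{- 20 \left|{\omega}\right|}}{160}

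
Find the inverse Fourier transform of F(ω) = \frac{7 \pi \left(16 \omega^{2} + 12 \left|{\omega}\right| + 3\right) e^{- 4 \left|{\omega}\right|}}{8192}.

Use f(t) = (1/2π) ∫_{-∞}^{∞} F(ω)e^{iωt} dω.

f(t) = \frac{7}{\left(t^{2} + 16\right)^{3}}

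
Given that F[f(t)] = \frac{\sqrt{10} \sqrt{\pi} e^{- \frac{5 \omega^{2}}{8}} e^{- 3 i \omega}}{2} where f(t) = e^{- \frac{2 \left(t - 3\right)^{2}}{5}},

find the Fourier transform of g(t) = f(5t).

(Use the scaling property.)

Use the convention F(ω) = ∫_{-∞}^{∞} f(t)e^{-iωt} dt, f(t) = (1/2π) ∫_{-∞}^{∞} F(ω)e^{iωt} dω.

F[g](ω) = \frac{\sqrt{10} \sqrt{\pi} e^{- \frac{\omega \left(\omega + 24 i\right)}{40}}}{10}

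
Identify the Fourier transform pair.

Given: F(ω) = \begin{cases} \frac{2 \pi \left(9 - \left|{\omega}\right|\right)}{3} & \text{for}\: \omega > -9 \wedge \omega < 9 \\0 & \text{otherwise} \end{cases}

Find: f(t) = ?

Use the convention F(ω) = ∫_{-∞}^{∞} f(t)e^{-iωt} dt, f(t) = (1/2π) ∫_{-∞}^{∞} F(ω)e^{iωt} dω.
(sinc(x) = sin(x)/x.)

f(t) = 27 \operatorname{sinc}^{2}{\left(\frac{9 t}{2} \right)}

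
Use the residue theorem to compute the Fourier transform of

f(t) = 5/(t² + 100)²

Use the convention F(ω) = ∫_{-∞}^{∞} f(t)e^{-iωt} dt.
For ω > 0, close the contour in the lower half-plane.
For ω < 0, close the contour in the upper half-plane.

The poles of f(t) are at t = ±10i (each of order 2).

Let g(z) = f(z)e^{-iωz}; for large |z| the factor e^{-iωz} decays in the lower half-plane when ω > 0 and in the upper half-plane when ω < 0.

Case ω > 0 (lower half-plane, clockwise contour ⇒ F(ω) = -2πi·ΣRes):
  Res_{z = - 10 i} g(z) = \frac{i \left(10 \omega + 1\right) e^{- 10 \omega}}{800} (pole of order 2)
  F(ω) = -2πi·ΣRes = \frac{\pi \left(10 \omega + 1\right) e^{- 10 \omega}}{400}

Case ω < 0 (upper half-plane, counterclockwise contour ⇒ F(ω) = +2πi·ΣRes):
  Res_{z = 10 i} g(z) = \frac{i \left(10 \omega - 1\right) e^{10 \omega}}{800} (pole of order 2)
  F(ω) = 2πi·ΣRes = \frac{\pi \left(1 - 10 \omega\right) e^{10 \omega}}{400}

Both cases combine into a single formula in |ω|:

F(ω) = \frac{\pi \left(10 \left|{\omega}\right| + 1\right) e^{- 10 \left|{\omega}\right|}}{400}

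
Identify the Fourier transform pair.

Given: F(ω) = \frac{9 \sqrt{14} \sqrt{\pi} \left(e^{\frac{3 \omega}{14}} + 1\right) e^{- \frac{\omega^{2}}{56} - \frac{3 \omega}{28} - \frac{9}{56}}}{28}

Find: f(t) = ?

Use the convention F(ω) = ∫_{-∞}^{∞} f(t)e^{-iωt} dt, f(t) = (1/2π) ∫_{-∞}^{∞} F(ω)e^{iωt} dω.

f(t) = 9 e^{- 14 t^{2}} \cos{\left(3 t \right)}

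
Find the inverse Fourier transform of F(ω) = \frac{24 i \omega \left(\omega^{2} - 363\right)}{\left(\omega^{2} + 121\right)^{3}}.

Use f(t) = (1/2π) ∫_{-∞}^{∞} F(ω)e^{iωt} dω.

f(t) = 6 t e^{- 11 \left|{t}\right|} \left|{t}\right|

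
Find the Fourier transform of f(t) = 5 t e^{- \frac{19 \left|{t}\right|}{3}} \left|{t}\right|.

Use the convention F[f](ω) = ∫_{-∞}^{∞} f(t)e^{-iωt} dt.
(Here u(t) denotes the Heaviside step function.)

F(ω) = \frac{4860 i \omega \left(3 \omega^{2} - 361\right)}{\left(9 \omega^{2} + 361\right)^{3}}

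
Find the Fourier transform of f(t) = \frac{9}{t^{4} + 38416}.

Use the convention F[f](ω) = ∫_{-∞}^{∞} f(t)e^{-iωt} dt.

F(ω) = \frac{9 \pi e^{- 7 \sqrt{2} \left|{\omega}\right|} \sin{\left(7 \sqrt{2} \left|{\omega}\right| + \frac{\pi}{4} \right)}}{2744}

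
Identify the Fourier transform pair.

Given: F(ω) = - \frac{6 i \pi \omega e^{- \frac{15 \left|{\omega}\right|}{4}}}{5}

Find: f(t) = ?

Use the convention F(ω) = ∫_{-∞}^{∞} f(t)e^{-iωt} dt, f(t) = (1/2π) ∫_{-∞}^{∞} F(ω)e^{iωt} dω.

f(t) = \frac{9 t}{\left(t^{2} + \frac{225}{16}\right)^{2}}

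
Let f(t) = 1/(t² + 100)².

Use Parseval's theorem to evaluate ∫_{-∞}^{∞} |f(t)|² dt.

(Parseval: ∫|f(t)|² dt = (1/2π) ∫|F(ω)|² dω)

∫|f(t)|² dt = \frac{\pi}{32000000}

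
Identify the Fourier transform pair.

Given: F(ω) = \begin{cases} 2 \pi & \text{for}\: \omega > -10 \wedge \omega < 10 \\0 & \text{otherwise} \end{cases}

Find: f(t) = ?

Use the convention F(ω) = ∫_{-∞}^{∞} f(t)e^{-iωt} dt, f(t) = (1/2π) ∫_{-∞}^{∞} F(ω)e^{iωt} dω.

f(t) = \frac{2 \sin{\left(10 t \right)}}{t}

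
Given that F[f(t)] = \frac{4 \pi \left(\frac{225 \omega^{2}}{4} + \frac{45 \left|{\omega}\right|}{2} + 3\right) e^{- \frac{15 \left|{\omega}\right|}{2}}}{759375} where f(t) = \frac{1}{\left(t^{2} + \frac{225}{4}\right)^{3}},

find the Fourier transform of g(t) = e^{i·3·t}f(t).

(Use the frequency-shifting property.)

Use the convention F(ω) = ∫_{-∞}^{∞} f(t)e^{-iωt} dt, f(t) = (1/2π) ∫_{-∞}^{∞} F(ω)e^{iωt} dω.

F[g](ω) = \frac{\pi \left(75 \left(\omega - 3\right)^{2} + 30 \left|{\omega - 3}\right| + 4\right) e^{- \frac{15 \left|{\omega - 3}\right|}{2}}}{253125}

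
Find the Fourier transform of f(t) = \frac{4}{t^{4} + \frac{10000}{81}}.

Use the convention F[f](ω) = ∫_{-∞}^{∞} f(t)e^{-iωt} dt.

F(ω) = \frac{27 \pi e^{- \frac{5 \sqrt{2} \left|{\omega}\right|}{3}} \sin{\left(\frac{5 \sqrt{2} \left|{\omega}\right|}{3} + \frac{\pi}{4} \right)}}{250}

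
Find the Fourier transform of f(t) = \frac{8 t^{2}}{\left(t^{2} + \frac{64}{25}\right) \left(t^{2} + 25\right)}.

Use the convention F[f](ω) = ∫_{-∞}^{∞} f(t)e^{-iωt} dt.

F(ω) = \frac{1000 \pi e^{- 5 \left|{\omega}\right|}}{561} - \frac{320 \pi e^{- \frac{8 \left|{\omega}\right|}{5}}}{561}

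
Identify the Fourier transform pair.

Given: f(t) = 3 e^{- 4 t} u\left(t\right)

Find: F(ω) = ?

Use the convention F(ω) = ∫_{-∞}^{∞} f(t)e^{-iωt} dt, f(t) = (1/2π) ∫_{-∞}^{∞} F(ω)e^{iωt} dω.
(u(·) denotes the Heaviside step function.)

F(ω) = \frac{3}{i \omega + 4}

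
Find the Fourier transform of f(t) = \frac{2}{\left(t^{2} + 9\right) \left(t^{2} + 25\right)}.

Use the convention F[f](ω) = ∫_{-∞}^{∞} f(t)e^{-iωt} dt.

F(ω) = \frac{\pi \left(5 e^{2 \left|{\omega}\right|} - 3\right) e^{- 5 \left|{\omega}\right|}}{120}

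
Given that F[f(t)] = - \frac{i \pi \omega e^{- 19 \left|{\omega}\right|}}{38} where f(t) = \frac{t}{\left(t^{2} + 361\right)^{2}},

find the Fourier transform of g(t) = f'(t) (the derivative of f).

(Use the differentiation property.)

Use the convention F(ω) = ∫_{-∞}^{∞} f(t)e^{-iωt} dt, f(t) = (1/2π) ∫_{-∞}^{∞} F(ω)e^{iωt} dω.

F[g](ω) = \frac{\pi \omega^{2} e^{- 19 \left|{\omega}\right|}}{38}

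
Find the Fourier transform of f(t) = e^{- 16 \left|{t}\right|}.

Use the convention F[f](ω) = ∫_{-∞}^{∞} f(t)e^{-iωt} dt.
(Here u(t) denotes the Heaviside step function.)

F(ω) = \frac{32}{\omega^{2} + 256}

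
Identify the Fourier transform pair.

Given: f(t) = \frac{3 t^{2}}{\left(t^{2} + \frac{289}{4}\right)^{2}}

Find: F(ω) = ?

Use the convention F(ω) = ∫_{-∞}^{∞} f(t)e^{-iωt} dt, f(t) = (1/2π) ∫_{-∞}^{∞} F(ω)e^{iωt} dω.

F(ω) = \frac{3 \pi \left(2 - 17 \left|{\omega}\right|\right) e^{- \frac{17 \left|{\omega}\right|}{2}}}{34}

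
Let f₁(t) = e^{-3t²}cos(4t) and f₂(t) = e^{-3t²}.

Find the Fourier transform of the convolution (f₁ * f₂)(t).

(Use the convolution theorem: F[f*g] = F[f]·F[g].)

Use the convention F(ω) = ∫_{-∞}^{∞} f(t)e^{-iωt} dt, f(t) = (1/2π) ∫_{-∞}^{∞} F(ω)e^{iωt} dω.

F[f₁*f₂](ω) = \frac{\pi \left(e^{\frac{4 \omega}{3}} + 1\right) e^{- \frac{\omega^{2}}{6} - \frac{2 \omega}{3} - \frac{4}{3}}}{6}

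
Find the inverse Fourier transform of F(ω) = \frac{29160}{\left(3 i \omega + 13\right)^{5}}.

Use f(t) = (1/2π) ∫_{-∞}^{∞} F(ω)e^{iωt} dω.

f(t) = 5 t^{4} e^{- \frac{13 t}{3}} u\left(t\right)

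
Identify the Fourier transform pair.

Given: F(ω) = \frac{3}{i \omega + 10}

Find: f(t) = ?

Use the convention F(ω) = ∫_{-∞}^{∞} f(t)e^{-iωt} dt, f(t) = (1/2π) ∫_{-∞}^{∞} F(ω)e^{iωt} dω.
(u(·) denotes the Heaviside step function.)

f(t) = 3 e^{- 10 t} u\left(t\right)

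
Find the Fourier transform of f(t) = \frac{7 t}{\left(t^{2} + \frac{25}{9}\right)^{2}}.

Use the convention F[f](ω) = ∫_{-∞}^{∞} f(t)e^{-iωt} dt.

F(ω) = - \frac{21 i \pi \omega e^{- \frac{5 \left|{\omega}\right|}{3}}}{10}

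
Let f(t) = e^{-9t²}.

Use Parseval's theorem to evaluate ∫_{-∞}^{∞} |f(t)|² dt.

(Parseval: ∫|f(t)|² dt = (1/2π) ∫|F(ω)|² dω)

∫|f(t)|² dt = \frac{\sqrt{2} \sqrt{\pi}}{6}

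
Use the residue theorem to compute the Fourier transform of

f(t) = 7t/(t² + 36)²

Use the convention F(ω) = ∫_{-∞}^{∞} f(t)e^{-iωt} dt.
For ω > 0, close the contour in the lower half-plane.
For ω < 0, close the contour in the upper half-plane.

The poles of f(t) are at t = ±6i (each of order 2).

Let g(z) = f(z)e^{-iωz}; for large |z| the factor e^{-iωz} decays in the lower half-plane when ω > 0 and in the upper half-plane when ω < 0.

Case ω > 0 (lower half-plane, clockwise contour ⇒ F(ω) = -2πi·ΣRes):
  Res_{z = - 6 i} g(z) = \frac{7 \omega e^{- 6 \omega}}{24} (pole of order 2)
  F(ω) = -2πi·ΣRes = - \frac{7 i \pi \omega e^{- 6 \omega}}{12}

Case ω < 0 (upper half-plane, counterclockwise contour ⇒ F(ω) = +2πi·ΣRes):
  Res_{z = 6 i} g(z) = - \frac{7 \omega e^{6 \omega}}{24} (pole of order 2)
  F(ω) = 2πi·ΣRes = - \frac{7 i \pi \omega e^{6 \omega}}{12}

Both cases combine into a single formula in |ω|:

F(ω) = - \frac{7 i \pi \omega e^{- 6 \left|{\omega}\right|}}{12}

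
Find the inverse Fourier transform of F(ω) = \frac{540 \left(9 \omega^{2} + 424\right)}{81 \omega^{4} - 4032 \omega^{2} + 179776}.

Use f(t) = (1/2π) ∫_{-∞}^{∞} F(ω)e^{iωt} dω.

f(t) = 9 e^{- \frac{10 \left|{t}\right|}{3}} \cos{\left(6 \left|{t}\right| \right)}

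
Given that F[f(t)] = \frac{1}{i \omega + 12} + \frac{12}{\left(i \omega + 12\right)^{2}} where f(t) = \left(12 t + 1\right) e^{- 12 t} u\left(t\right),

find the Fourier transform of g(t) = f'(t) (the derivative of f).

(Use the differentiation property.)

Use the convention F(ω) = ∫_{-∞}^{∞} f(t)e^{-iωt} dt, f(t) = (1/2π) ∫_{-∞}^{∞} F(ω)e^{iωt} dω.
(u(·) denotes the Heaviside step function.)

F[g](ω) = \frac{\omega \left(\omega - 24 i\right)}{\omega^{2} - 24 i \omega - 144}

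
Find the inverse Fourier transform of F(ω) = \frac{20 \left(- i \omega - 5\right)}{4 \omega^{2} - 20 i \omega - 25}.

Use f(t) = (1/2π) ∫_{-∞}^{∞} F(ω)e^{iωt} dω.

f(t) = 5 \left(\frac{5 t}{2} + 1\right) e^{- \frac{5 t}{2}} u\left(t\right)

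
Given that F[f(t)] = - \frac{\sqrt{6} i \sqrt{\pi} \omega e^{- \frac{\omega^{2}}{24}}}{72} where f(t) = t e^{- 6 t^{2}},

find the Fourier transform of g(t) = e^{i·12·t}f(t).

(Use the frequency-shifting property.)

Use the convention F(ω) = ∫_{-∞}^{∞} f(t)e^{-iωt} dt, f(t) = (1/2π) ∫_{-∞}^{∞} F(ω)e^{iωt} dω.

F[g](ω) = \frac{\sqrt{6} i \sqrt{\pi} \left(12 - \omega\right) e^{- \frac{\left(\omega - 12\right)^{2}}{24}}}{72}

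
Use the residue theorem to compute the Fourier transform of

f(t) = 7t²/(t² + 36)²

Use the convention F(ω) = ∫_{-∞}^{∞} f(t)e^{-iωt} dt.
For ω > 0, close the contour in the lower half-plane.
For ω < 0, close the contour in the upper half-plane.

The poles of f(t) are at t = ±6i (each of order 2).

Let g(z) = f(z)e^{-iωz}; for large |z| the factor e^{-iωz} decays in the lower half-plane when ω > 0 and in the upper half-plane when ω < 0.

Case ω > 0 (lower half-plane, clockwise contour ⇒ F(ω) = -2πi·ΣRes):
  Res_{z = - 6 i} g(z) = \frac{7 i \left(1 - 6 \omega\right) e^{- 6 \omega}}{24} (pole of order 2)
  F(ω) = -2πi·ΣRes = \frac{7 \pi \left(1 - 6 \omega\right) e^{- 6 \omega}}{12}

Case ω < 0 (upper half-plane, counterclockwise contour ⇒ F(ω) = +2πi·ΣRes):
  Res_{z = 6 i} g(z) = \frac{7 i \left(- 6 \omega - 1\right) e^{6 \omega}}{24} (pole of order 2)
  F(ω) = 2πi·ΣRes = \frac{7 \pi \left(6 \omega + 1\right) e^{6 \omega}}{12}

Both cases combine into a single formula in |ω|:

F(ω) = \frac{7 \pi \left(1 - 6 \left|{\omega}\right|\right) e^{- 6 \left|{\omega}\right|}}{12}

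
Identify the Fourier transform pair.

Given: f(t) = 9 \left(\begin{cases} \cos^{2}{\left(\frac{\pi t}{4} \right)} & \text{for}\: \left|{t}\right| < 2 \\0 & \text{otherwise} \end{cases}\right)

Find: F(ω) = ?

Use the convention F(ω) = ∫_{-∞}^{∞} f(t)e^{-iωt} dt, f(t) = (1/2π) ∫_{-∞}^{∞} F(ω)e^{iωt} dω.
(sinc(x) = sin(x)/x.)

F(ω) = - \frac{18 \pi^{2} \operatorname{sinc}{\left(2 \omega \right)}}{4 \omega^{2} - \pi^{2}}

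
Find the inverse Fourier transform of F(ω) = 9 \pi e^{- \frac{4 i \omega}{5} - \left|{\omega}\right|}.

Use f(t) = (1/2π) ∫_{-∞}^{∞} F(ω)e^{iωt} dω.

f(t) = \frac{9}{\left(t - \frac{4}{5}\right)^{2} + 1}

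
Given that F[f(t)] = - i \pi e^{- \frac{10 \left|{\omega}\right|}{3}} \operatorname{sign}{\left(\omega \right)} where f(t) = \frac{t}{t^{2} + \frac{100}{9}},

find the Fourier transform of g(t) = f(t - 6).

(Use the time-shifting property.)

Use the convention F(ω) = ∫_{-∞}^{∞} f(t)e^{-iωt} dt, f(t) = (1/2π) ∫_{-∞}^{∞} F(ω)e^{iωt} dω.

F[g](ω) = - i \pi e^{- 6 i \omega} e^{- \frac{10 \left|{\omega}\right|}{3}} \operatorname{sign}{\left(\omega \right)}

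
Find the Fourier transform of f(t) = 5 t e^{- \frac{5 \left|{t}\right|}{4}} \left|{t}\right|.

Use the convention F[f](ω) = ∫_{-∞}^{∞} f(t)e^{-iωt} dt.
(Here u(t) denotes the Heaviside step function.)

F(ω) = \frac{5120 i \omega \left(16 \omega^{2} - 75\right)}{\left(16 \omega^{2} + 25\right)^{3}}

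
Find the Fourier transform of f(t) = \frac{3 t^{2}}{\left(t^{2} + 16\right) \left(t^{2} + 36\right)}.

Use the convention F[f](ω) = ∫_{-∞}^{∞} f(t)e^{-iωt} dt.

F(ω) = \frac{3 \pi \left(3 - 2 e^{2 \left|{\omega}\right|}\right) e^{- 6 \left|{\omega}\right|}}{10}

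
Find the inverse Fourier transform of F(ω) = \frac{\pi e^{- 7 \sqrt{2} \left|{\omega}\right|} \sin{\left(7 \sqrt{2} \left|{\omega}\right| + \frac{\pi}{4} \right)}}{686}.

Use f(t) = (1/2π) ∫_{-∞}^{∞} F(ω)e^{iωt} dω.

f(t) = \frac{4}{t^{4} + 38416}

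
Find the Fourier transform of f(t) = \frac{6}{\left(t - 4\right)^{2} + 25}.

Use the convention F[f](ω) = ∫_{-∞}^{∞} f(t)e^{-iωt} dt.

F(ω) = \frac{6 \pi e^{- 4 i \omega - 5 \left|{\omega}\right|}}{5}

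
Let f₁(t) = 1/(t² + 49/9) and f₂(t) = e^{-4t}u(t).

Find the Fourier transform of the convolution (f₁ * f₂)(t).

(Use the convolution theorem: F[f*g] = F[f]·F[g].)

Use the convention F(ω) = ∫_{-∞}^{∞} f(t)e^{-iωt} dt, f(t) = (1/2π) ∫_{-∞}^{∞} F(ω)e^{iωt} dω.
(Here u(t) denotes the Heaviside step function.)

F[f₁*f₂](ω) = \frac{3 \pi e^{- \frac{7 \left|{\omega}\right|}{3}}}{7 \left(i \omega + 4\right)}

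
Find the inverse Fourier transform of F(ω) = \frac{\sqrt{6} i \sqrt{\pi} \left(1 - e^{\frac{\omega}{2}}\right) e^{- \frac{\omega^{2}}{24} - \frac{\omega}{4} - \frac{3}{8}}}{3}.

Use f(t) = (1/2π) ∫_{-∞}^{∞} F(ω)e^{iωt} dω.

f(t) = 4 e^{- 6 t^{2}} \sin{\left(3 t \right)}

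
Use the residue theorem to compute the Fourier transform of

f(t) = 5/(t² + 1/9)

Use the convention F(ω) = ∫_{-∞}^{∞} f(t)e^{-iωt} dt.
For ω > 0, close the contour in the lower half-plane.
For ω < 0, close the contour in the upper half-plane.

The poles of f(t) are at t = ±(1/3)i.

Let g(z) = f(z)e^{-iωz}; for large |z| the factor e^{-iωz} decays in the lower half-plane when ω > 0 and in the upper half-plane when ω < 0.

Case ω > 0 (lower half-plane, clockwise contour ⇒ F(ω) = -2πi·ΣRes):
  Res_{z = - \frac{i}{3}} g(z) = \frac{15 i e^{- \frac{\omega}{3}}}{2}
  F(ω) = -2πi·ΣRes = 15 \pi e^{- \frac{\omega}{3}}

Case ω < 0 (upper half-plane, counterclockwise contour ⇒ F(ω) = +2πi·ΣRes):
  Res_{z = \frac{i}{3}} g(z) = - \frac{15 i e^{\frac{\omega}{3}}}{2}
  F(ω) = 2πi·ΣRes = 15 \pi e^{\frac{\omega}{3}}

Both cases combine into a single formula in |ω|:

F(ω) = 15 \pi e^{- \frac{\left|{\omega}\right|}{3}}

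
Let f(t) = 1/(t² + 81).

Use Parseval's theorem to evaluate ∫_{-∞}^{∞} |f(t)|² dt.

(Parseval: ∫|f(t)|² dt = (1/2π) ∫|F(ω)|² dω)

∫|f(t)|² dt = \frac{\pi}{1458}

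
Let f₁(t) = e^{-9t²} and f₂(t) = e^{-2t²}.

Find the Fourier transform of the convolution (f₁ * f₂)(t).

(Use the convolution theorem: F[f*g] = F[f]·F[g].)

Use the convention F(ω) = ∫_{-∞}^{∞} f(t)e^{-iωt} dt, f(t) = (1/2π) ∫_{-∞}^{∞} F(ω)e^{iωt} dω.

F[f₁*f₂](ω) = \frac{\sqrt{2} \pi e^{- \frac{11 \omega^{2}}{72}}}{6}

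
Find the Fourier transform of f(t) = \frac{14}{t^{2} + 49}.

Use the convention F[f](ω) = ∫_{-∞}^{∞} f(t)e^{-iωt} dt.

F(ω) = 2 \pi e^{- 7 \left|{\omega}\right|}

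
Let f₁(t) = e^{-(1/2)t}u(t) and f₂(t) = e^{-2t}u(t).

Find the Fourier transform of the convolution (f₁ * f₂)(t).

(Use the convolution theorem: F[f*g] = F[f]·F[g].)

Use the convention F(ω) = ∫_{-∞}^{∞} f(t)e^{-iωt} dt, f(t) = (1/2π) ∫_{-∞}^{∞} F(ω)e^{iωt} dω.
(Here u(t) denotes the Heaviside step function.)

F[f₁*f₂](ω) = \frac{2}{\left(i \omega + 2\right) \left(2 i \omega + 1\right)}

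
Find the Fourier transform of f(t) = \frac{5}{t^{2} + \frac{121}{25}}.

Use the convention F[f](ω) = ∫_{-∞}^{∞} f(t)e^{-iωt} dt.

F(ω) = \frac{25 \pi e^{- \frac{11 \left|{\omega}\right|}{5}}}{11}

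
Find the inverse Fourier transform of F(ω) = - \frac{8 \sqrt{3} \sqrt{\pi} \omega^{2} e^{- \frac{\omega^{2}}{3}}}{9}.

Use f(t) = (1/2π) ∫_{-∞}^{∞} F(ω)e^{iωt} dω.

f(t) = \left(3 t^{2} - 2\right) e^{- \frac{3 t^{2}}{4}}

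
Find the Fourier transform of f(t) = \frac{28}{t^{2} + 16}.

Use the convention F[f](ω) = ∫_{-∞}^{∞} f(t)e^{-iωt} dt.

F(ω) = 7 \pi e^{- 4 \left|{\omega}\right|}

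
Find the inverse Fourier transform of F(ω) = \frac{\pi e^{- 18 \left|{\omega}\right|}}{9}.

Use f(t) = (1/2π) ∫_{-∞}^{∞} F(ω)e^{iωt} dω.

f(t) = \frac{2}{t^{2} + 324}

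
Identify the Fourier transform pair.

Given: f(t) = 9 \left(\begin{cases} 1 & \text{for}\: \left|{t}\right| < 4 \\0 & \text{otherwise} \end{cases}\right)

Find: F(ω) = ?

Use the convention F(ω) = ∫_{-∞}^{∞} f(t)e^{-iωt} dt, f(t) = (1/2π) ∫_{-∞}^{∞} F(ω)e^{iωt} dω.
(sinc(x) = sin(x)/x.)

F(ω) = 72 \operatorname{sinc}{\left(4 \omega \right)}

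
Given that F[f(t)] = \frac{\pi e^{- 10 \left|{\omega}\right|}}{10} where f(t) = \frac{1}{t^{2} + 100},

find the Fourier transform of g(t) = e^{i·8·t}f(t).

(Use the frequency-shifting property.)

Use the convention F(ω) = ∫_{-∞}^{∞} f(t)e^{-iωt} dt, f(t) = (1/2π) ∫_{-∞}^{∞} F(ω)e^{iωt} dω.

F[g](ω) = \frac{\pi e^{- 10 \left|{\omega - 8}\right|}}{10}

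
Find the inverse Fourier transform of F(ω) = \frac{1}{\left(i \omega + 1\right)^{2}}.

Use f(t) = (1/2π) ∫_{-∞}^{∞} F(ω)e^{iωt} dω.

f(t) = t e^{- t} u\left(t\right)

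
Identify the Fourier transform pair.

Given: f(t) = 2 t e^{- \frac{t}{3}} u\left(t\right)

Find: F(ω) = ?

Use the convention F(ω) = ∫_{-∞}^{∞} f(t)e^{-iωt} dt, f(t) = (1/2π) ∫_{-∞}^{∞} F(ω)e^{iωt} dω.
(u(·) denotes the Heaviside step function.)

F(ω) = \frac{18}{\left(3 i \omega + 1\right)^{2}}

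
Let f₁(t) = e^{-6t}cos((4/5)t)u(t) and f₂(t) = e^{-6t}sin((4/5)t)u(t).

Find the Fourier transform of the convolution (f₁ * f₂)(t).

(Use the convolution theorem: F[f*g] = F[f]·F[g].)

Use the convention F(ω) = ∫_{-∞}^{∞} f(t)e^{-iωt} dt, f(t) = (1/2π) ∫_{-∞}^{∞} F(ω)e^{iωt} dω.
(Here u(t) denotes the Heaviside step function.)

F[f₁*f₂](ω) = \frac{500 \left(i \omega + 6\right)}{\left(25 \left(i \omega + 6\right)^{2} + 16\right)^{2}}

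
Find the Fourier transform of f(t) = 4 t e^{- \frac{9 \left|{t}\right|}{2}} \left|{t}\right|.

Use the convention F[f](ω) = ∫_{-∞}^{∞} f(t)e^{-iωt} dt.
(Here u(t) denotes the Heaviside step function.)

F(ω) = \frac{256 i \omega \left(4 \omega^{2} - 243\right)}{\left(4 \omega^{2} + 81\right)^{3}}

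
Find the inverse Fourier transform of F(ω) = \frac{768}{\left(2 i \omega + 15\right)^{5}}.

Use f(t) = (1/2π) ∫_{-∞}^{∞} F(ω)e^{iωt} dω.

f(t) = t^{4} e^{- \frac{15 t}{2}} u\left(t\right)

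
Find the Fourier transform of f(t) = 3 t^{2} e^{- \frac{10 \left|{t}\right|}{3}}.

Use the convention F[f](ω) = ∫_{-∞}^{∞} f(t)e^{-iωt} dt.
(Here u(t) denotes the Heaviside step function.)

F(ω) = \frac{3240 \left(100 - 27 \omega^{2}\right)}{\left(9 \omega^{2} + 100\right)^{3}}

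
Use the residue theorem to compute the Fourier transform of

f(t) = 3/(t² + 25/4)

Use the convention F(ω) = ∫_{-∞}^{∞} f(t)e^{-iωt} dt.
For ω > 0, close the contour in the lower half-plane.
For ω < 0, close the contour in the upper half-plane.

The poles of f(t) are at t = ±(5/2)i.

Let g(z) = f(z)e^{-iωz}; for large |z| the factor e^{-iωz} decays in the lower half-plane when ω > 0 and in the upper half-plane when ω < 0.

Case ω > 0 (lower half-plane, clockwise contour ⇒ F(ω) = -2πi·ΣRes):
  Res_{z = - \frac{5 i}{2}} g(z) = \frac{3 i e^{- \frac{5 \omega}{2}}}{5}
  F(ω) = -2πi·ΣRes = \frac{6 \pi e^{- \frac{5 \omega}{2}}}{5}

Case ω < 0 (upper half-plane, counterclockwise contour ⇒ F(ω) = +2πi·ΣRes):
  Res_{z = \frac{5 i}{2}} g(z) = - \frac{3 i e^{\frac{5 \omega}{2}}}{5}
  F(ω) = 2πi·ΣRes = \frac{6 \pi e^{\frac{5 \omega}{2}}}{5}

Both cases combine into a single formula in |ω|:

F(ω) = \frac{6 \pi e^{- \frac{5 \left|{\omega}\right|}{2}}}{5}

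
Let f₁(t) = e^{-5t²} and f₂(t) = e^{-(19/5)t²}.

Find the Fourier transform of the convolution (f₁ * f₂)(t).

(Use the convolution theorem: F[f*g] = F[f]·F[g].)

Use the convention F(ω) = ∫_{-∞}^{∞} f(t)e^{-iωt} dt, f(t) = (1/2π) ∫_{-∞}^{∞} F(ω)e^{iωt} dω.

F[f₁*f₂](ω) = \frac{\sqrt{19} \pi e^{- \frac{11 \omega^{2}}{95}}}{19}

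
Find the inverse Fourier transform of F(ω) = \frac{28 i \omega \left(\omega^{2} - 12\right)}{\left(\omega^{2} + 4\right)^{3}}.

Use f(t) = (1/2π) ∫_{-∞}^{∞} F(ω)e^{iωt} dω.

f(t) = 7 t e^{- 2 \left|{t}\right|} \left|{t}\right|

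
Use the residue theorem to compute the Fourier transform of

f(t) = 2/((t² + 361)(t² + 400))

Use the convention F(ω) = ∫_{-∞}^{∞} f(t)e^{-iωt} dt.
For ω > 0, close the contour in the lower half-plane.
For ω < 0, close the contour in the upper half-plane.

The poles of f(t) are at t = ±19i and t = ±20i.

Let g(z) = f(z)e^{-iωz}; for large |z| the factor e^{-iωz} decays in the lower half-plane when ω > 0 and in the upper half-plane when ω < 0.

Case ω > 0 (lower half-plane, clockwise contour ⇒ F(ω) = -2πi·ΣRes):
  Res_{z = - 19 i} g(z) = \frac{i e^{- 19 \omega}}{741}
  Res_{z = - 20 i} g(z) = - \frac{i e^{- 20 \omega}}{780}
  F(ω) = -2πi·ΣRes = \frac{\pi \left(20 e^{\omega} - 19\right) e^{- 20 \omega}}{7410}

Case ω < 0 (upper half-plane, counterclockwise contour ⇒ F(ω) = +2πi·ΣRes):
  Res_{z = 19 i} g(z) = - \frac{i e^{19 \omega}}{741}
  Res_{z = 20 i} g(z) = \frac{i e^{20 \omega}}{780}
  F(ω) = 2πi·ΣRes = \frac{\pi \left(20 - 19 e^{\omega}\right) e^{19 \omega}}{7410}

Both cases combine into a single formula in |ω|:

F(ω) = \frac{\pi \left(20 e^{\left|{\omega}\right|} - 19\right) e^{- 20 \left|{\omega}\right|}}{7410}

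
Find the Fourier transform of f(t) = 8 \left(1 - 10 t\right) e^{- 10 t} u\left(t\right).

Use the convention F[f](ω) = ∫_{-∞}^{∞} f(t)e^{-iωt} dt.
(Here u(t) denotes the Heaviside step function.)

F(ω) = \frac{8 i \omega}{- \omega^{2} + 20 i \omega + 100}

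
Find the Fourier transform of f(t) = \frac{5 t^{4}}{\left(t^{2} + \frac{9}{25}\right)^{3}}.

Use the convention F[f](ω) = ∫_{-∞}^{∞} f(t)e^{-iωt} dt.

F(ω) = \frac{\pi \left(3 \omega^{2} - 25 \left|{\omega}\right| + 25\right) e^{- \frac{3 \left|{\omega}\right|}{5}}}{8}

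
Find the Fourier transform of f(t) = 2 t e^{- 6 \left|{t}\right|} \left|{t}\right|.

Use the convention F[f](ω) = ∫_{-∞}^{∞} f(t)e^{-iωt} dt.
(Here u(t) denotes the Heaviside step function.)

F(ω) = \frac{8 i \omega \left(\omega^{2} - 108\right)}{\left(\omega^{2} + 36\right)^{3}}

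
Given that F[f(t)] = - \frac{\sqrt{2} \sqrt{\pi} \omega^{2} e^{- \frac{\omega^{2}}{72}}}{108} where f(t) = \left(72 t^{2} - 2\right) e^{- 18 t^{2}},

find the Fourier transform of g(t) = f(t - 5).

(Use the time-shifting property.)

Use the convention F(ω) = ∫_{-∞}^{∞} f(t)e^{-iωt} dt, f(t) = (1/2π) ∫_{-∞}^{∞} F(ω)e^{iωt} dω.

F[g](ω) = - \frac{\sqrt{2} \sqrt{\pi} \omega^{2} e^{- \frac{\omega \left(\omega + 360 i\right)}{72}}}{108}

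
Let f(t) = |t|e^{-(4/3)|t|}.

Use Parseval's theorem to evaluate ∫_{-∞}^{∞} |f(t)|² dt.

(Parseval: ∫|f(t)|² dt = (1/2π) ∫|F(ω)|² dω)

∫|f(t)|² dt = \frac{27}{128}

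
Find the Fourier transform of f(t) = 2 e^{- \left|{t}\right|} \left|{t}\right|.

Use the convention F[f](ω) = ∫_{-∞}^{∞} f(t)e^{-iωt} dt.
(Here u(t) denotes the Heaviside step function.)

F(ω) = \frac{4 \left(1 - \omega^{2}\right)}{\left(\omega^{2} + 1\right)^{2}}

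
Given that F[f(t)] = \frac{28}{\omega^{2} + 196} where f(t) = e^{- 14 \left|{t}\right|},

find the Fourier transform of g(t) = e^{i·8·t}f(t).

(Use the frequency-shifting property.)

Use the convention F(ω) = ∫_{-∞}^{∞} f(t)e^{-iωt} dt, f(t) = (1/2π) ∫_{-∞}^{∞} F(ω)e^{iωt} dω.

F[g](ω) = \frac{28}{\left(\omega - 8\right)^{2} + 196}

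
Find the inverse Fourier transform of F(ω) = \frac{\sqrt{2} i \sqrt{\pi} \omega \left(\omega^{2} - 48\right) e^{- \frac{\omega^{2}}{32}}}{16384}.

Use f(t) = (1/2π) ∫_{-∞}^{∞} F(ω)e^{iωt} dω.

f(t) = t^{3} e^{- 8 t^{2}}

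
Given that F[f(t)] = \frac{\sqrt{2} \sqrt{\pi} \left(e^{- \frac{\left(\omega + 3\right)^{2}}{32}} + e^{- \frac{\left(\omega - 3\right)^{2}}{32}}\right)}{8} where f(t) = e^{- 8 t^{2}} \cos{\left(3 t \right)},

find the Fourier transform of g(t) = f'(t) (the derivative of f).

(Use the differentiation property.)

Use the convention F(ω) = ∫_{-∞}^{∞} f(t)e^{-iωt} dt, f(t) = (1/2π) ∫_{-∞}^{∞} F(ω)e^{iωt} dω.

F[g](ω) = \frac{\sqrt{2} i \sqrt{\pi} \omega \left(e^{\frac{3 \omega}{8}} + 1\right) e^{- \frac{\omega^{2}}{32} - \frac{3 \omega}{16} - \frac{9}{32}}}{8}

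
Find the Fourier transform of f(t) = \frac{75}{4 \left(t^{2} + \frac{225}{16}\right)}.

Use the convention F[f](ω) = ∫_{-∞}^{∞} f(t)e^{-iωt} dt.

F(ω) = 5 \pi e^{- \frac{15 \left|{\omega}\right|}{4}}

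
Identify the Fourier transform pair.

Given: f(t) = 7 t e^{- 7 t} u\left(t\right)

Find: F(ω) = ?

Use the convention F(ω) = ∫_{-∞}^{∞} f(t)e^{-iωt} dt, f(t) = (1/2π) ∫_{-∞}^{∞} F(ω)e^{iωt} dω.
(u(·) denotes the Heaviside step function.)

F(ω) = \frac{7}{\left(i \omega + 7\right)^{2}}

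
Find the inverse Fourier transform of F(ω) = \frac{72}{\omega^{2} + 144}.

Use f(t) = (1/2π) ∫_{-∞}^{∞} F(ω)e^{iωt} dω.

f(t) = 3 e^{- 12 \left|{t}\right|}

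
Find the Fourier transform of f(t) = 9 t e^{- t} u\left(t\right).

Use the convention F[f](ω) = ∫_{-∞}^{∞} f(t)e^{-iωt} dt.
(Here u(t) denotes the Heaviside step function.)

F(ω) = \frac{9}{\left(i \omega + 1\right)^{2}}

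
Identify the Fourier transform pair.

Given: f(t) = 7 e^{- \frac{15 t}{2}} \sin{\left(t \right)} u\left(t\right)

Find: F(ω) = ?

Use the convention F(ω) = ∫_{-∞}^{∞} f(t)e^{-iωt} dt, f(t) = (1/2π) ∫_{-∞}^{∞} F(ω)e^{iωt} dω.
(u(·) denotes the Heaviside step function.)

F(ω) = \frac{28}{\left(2 i \omega + 15\right)^{2} + 4}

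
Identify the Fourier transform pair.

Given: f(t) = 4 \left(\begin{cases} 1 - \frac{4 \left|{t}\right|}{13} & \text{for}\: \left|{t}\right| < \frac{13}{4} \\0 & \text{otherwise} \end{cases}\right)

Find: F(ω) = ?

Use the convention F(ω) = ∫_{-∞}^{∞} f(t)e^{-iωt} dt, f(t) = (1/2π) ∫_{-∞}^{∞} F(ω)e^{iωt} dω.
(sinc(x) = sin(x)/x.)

F(ω) = 13 \operatorname{sinc}^{2}{\left(\frac{13 \omega}{8} \right)}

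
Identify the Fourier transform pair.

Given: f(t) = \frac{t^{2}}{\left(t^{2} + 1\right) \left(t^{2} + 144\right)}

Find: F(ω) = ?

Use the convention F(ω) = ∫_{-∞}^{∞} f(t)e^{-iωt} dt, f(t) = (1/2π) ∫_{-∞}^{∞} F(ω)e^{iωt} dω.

F(ω) = \frac{\pi \left(12 - e^{11 \left|{\omega}\right|}\right) e^{- 12 \left|{\omega}\right|}}{143}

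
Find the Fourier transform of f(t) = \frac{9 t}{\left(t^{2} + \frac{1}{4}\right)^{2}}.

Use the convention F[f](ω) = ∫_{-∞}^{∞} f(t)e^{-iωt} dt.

F(ω) = - 9 i \pi \omega e^{- \frac{\left|{\omega}\right|}{2}}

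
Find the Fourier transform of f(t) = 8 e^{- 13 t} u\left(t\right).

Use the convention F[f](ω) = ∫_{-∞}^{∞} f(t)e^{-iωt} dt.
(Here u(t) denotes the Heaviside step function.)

F(ω) = \frac{8}{i \omega + 13}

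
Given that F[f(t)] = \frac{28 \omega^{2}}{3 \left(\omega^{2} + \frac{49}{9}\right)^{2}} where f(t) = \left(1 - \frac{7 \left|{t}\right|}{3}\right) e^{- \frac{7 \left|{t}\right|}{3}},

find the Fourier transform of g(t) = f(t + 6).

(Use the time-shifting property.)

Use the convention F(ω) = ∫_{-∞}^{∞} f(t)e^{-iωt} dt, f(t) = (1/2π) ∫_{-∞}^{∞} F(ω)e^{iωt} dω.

F[g](ω) = \frac{756 \omega^{2} e^{6 i \omega}}{\left(9 \omega^{2} + 49\right)^{2}}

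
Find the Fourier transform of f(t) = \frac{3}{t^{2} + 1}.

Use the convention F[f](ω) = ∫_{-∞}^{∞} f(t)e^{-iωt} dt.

F(ω) = 3 \pi e^{- \left|{\omega}\right|}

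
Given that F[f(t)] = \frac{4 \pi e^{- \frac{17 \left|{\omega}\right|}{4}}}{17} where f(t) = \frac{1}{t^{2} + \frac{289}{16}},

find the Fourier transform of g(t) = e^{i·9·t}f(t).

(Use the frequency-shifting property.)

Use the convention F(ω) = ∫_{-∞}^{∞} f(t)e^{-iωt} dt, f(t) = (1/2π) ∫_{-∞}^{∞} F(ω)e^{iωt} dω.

F[g](ω) = \frac{4 \pi e^{- \frac{17 \left|{\omega - 9}\right|}{4}}}{17}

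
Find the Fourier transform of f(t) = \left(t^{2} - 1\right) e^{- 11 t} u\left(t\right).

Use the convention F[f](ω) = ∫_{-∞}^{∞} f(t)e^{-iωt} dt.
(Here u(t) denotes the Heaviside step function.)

F(ω) = \frac{2 i \omega - \left(i \omega + 11\right)^{3} + 22}{\left(i \omega + 11\right)^{4}}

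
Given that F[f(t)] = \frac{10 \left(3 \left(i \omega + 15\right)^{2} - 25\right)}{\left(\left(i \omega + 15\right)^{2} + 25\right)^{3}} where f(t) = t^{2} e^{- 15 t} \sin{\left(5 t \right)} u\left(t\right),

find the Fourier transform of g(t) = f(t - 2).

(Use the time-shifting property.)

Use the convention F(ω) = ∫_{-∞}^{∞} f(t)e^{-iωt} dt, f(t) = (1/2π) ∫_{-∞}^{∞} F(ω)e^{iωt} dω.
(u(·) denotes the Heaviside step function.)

F[g](ω) = \frac{10 \left(3 \left(i \omega + 15\right)^{2} - 25\right) e^{- 2 i \omega}}{\left(\left(i \omega + 15\right)^{2} + 25\right)^{3}}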